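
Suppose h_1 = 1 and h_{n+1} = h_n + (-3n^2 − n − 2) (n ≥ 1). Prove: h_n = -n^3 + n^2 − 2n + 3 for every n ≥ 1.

Base case: h_1 = 1, and -1^3 + 1^2 − 2·1 + 3 = 1.
Assume h_m = -m^3 + m^2 − 2m + 3.
Then h_{m+1} = h_m + (-3m^2 − m − 2) = (-m^3 + m^2 − 2m + 3) + (-3m^2 − m − 2) = -m^3 − 2m^2 − 3m + 1,
and -(m+1)^3 + (m+1)^2 − 2·(m+1) + 3 = -m^3 − 2m^2 − 3m + 1.
This completes the inductive step, so h_n = -n^3 + n^2 − 2n + 3 for all n ≥ 1.

h_n = -n^3 + n^2 − 2n + 3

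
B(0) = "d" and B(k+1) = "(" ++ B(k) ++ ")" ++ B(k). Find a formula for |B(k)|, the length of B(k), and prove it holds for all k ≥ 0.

Claim: |B(k)| = 3·2^k − 2.

Base case: |B(0)| = 1, and 3·2^0 − 2 = 1.
Assume |B(r)| = 3·2^r − 2.
Then |B(r+1)| = 1 + |B(r)| + 1 + |B(r)| = 2|B(r)| + 2 = 2(3·2^r − 2) + 2 = 3·2^{r+1} − 4 + 2 = 3·2^{r+1} − 2.
By induction, |B(k)| = 3·2^k − 2 for all k ≥ 0.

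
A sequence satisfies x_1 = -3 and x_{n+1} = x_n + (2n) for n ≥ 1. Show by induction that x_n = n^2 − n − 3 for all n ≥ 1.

Base case: x_1 = -3, and 1^2 − 1 − 3 = -3.
Assume x_j = j^2 − j − 3.
Then x_{j+1} = x_j + (2j) = (j^2 − j − 3) + (2j) = j^2 + j − 3,
and (j+1)^2 − (j+1) − 3 = j^2 + j − 3.
This completes the inductive step, so x_n = n^2 − n − 3 for all n ≥ 1.

x_n = n^2 − n − 3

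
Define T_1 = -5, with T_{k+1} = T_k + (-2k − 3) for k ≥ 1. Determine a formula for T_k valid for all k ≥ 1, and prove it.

Claim: T_k = -k^2 − 2k − 2.

Base case: T_1 = -5, and -1^2 − 2·1 − 2 = -5.
Assume T_j = -j^2 − 2j − 2.
Then T_{j+1} = T_j + (-2j − 3) = (-j^2 − 2j − 2) + (-2j − 3) = -j^2 − 4j − 5,
and -(j+1)^2 − 2·(j+1) − 2 = -j^2 − 4j − 5.
Hence T_k = -k^2 − 2k − 2 for every k ≥ 1, by induction.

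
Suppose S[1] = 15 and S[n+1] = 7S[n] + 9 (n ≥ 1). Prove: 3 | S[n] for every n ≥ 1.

Base case: S[1] = 15 = 3·5, so 3 | S[1].
Assume 3 | S[j], so S[j] = 3t for some integer t.
Then S[j+1] = 7S[j] + 9 = 7·(3t) + 9 = 3(7t + 3), so 3 | S[j+1].
By induction, 3 | S[n] for all n ≥ 1.

3 | S[n]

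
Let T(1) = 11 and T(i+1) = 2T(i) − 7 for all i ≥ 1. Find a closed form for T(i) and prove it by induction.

Claim: T(i) = 2^{i+1} + 7.

Base case: T(1) = 11, and 2^{1+1} + 7 = 4 + 7 = 11.
Assume T(j) = 2^{j+1} + 7 for some j ≥ 1.
Then T(j+1) = 2T(j) − 7 = 2·(2^{j+1} + 7) − 7 = 2^{j+2} + 14 − 7 = 2^{j+2} + 7.
Hence T(i) = 2^{i+1} + 7 for every i ≥ 1, by induction.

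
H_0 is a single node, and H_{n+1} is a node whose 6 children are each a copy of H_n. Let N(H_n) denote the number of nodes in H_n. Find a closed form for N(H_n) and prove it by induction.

Claim: N(H_n) = (6^{n+1} − 1)/5.

Base case: N(H_0) = 1, and (6^{0+1} − 1)/5 = 1.
Assume N(H_j) = (6^{j+1} − 1)/5.
Then N(H_{j+1}) = 1 + 6N(H_j) = 1 + 6·(6^{j+1} − 1)/5 = 1 + (6^{j+2} − 6)/5 = (5 + 6^{j+2} − 6)/5 = (6^{j+2} − 1)/5.
Hence N(H_n) = (6^{n+1} − 1)/5 for every n ≥ 0, by induction.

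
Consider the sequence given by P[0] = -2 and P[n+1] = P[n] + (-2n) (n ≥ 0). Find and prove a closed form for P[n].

Claim: P[n] = -n^2 + n − 2.

Base case: P[0] = -2, and -0^2 + 0 − 2 = -2.
Assume P[m] = -m^2 + m − 2.
Then P[m+1] = P[m] + (-2m) = (-m^2 + m − 2) + (-2m) = -m^2 − m − 2,
and -(m+1)^2 + (m+1) − 2 = -m^2 − m − 2.
This completes the inductive step, so P[n] = -n^2 + n − 2 for all n ≥ 0.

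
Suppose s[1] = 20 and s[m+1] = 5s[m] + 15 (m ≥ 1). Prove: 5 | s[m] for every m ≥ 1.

Base case: s[1] = 20 = 5·4, so 5 | s[1].
Assume 5 | s[r], so s[r] = 5t for some integer t.
Then s[r+1] = 5s[r] + 15 = 5·(5t) + 15 = 5(5t + 3), so 5 | s[r+1].
By induction, 5 | s[m] for all m ≥ 1.

5 | s[m]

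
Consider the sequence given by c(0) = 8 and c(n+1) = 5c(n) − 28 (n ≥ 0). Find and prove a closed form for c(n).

Claim: c(n) = 5^n + 7.

Base case: c(0) = 8, and 5^0 + 7 = 1 + 7 = 8.
Assume c(m) = 5^m + 7 for some m ≥ 0.
Then c(m+1) = 5c(m) − 28 = 5·(5^m + 7) − 28 = 5^{m+1} + 35 − 28 = 5^{m+1} + 7.
This completes the inductive step, so c(n) = 5^n + 7 for all n ≥ 0.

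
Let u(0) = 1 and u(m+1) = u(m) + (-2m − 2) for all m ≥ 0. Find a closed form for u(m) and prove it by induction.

Claim: u(m) = -m^2 − m + 1.

Base case: u(0) = 1, and -0^2 − 0 + 1 = 1.
Assume u(j) = -j^2 − j + 1.
Then u(j+1) = u(j) + (-2j − 2) = (-j^2 − j + 1) + (-2j − 2) = -j^2 − 3j − 1,
and -(j+1)^2 − (j+1) + 1 = -j^2 − 3j − 1.
Hence u(m) = -m^2 − m + 1 for every m ≥ 0, by induction.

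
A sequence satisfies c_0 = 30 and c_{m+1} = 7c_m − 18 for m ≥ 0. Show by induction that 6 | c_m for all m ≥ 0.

Base case: c_0 = 30 = 6·5, so 6 | c_0.
Assume 6 | c_r, so c_r = 6t for some integer t.
Then c_{r+1} = 7c_r − 18 = 7·(6t) − 18 = 6(7t − 3), so 6 | c_{r+1}.
This completes the inductive step, so 6 | c_m for all m ≥ 0.

6 | c_m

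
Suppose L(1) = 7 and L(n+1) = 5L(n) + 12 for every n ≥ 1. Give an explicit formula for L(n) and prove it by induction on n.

Claim: L(n) = 2·5^n − 3.

Base case: L(1) = 7, and 2·5^1 − 3 = 10 − 3 = 7.
Assume L(r) = 2·5^r − 3 for some r ≥ 1.
Then L(r+1) = 5L(r) + 12 = 5·(2·5^r − 3) + 12 = 10·5^r − 15 + 12 = 2·5^{r+1} − 3.
Hence L(n) = 2·5^n − 3 for every n ≥ 1, by induction.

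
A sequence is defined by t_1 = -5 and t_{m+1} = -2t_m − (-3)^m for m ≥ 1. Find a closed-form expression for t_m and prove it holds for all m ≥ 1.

Claim: t_m = (-2)^m + (-3)^m.

Base case: t_1 = -5, and (-2)^1 + (-3)^1 = -2 − 3 = -5.
Assume t_j = (-2)^j + (-3)^j for some j ≥ 1.
Then t_{j+1} = -2t_j − (-3)^j = -2·((-2)^j + (-3)^j) − (-3)^j = (-2)^{j+1} − 2·(-3)^j − (-3)^j = (-2)^{j+1} − 3·(-3)^j = (-2)^{j+1} + (-3)^{j+1}.
So the formula holds for j+1, and by induction t_m = (-2)^m + (-3)^m for all m ≥ 1.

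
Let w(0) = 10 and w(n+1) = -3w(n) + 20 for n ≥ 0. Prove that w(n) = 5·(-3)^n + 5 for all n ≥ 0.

Base case: w(0) = 10, and 5·(-3)^0 + 5 = 5 + 5 = 10.
Assume w(r) = 5·(-3)^r + 5 for some r ≥ 0.
Then w(r+1) = -3w(r) + 20 = -3·(5·(-3)^r + 5) + 20 = -15·(-3)^r − 15 + 20 = 5·(-3)^{r+1} + 5.
Hence w(n) = 5·(-3)^n + 5 for every n ≥ 0, by induction.

w(n) = 5·(-3)^n + 5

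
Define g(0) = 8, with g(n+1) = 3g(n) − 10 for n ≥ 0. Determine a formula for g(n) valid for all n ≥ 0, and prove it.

Claim: g(n) = 3^{n+1} + 5.

Base case: g(0) = 8, and 3^{0+1} + 5 = 3 + 5 = 8.
Assume g(r) = 3^{r+1} + 5 for some r ≥ 0.
Then g(r+1) = 3g(r) − 10 = 3·(3^{r+1} + 5) − 10 = 3^{r+2} + 15 − 10 = 3^{r+2} + 5.
This completes the inductive step, so g(n) = 3^{n+1} + 5 for all n ≥ 0.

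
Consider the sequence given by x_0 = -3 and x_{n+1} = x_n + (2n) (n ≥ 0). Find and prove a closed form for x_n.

Claim: x_n = n^2 − n − 3.

Base case: x_0 = -3, and 0^2 − 0 − 3 = -3.
Assume x_k = k^2 − k − 3.
Then x_{k+1} = x_k + (2k) = (k^2 − k − 3) + (2k) = k^2 + k − 3,
and (k+1)^2 − (k+1) − 3 = k^2 + k − 3.
By induction, x_n = n^2 − n − 3 for all n ≥ 0.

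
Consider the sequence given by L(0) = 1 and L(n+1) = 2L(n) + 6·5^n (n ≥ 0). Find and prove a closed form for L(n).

Claim: L(n) = -2^n + 2·5^n.

Base case: L(0) = 1, and -2^0 + 2·5^0 = -1 + 2 = 1.
Assume L(m) = -2^m + 2·5^m for some m ≥ 0.
Then L(m+1) = 2L(m) + 6·5^m = 2·(-2^m + 2·5^m) + 6·5^m = -2^{m+1} + 4·5^m + 6·5^m = -2^{m+1} + 10·5^m = -2^{m+1} + 2·5^{m+1}.
So the formula holds for m+1, and by induction L(n) = -2^n + 2·5^n for all n ≥ 0.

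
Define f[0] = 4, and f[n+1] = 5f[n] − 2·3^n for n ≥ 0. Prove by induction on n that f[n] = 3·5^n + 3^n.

Base case: f[0] = 4, and 3·5^0 + 3^0 = 3 + 1 = 4.
Assume f[m] = 3·5^m + 3^m for some m ≥ 0.
Then f[m+1] = 5f[m] − 2·3^m = 5·(3·5^m + 3^m) − 2·3^m = 3·5^{m+1} + 5·3^m − 2·3^m = 3·5^{m+1} + 3·3^m = 3·5^{m+1} + 3^{m+1}.
So the formula holds for m+1, and by induction f[n] = 3·5^n + 3^n for all n ≥ 0.

f[n] = 3·5^n + 3^n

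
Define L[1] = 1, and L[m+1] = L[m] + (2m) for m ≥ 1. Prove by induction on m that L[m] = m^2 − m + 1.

Base case: L[1] = 1, and 1^2 − 1 + 1 = 1.
Assume L[k] = k^2 − k + 1.
Then L[k+1] = L[k] + (2k) = (k^2 − k + 1) + (2k) = k^2 + k + 1,
and (k+1)^2 − (k+1) + 1 = k^2 + k + 1.
By induction, L[m] = m^2 − m + 1 for all m ≥ 1.

L[m] = m^2 − m + 1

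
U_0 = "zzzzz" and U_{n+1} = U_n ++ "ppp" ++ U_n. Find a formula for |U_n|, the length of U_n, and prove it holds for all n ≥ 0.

Claim: |U_n| = 2^{n+3} − 3.

Base case: |U_0| = 5, and 2^{0+3} − 3 = 5.
Assume |U_m| = 2^{m+3} − 3.
Then |U_{m+1}| = |U_m| + 3 + |U_m| = 2|U_m| + 3 = 2(2^{m+3} − 3) + 3 = 2^{m+1+3} − 6 + 3 = 2^{m+1+3} − 3.
Hence |U_n| = 2^{n+3} − 3 for every n ≥ 0, by induction.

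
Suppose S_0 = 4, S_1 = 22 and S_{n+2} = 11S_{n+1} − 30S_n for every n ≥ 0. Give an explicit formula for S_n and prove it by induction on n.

Claim: S_n = 2·6^n + 2·5^n.

Base cases: S_0 = 4 and 2·6^0 + 2·5^0 = 4; S_1 = 22 and 2·6^1 + 2·5^1 = 22.
Assume S_i = 2·6^i + 2·5^i for all 0 ≤ i ≤ j, where j ≥ 1.
Then S_{j+1} = 11S_j − 30S_{j−1} = 11·(2·6^j + 2·5^j) − 30·(2·6^{j−1} + 2·5^{j−1}) = 2·(11·6 − 30)6^{j−1} + 2·(11·5 − 30)5^{j−1} = 72·6^{j−1} + 50·5^{j−1} = 2·6^{j+1} + 2·5^{j+1}.
By strong induction, S_n = 2·6^n + 2·5^n for all n ≥ 0.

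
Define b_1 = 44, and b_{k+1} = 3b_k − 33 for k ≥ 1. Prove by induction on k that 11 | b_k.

Base case: b_1 = 44 = 11·4, so 11 | b_1.
Assume 11 | b_r, so b_r = 11t for some integer t.
Then b_{r+1} = 3b_r − 33 = 3·(11t) − 33 = 11(3t − 3), so 11 | b_{r+1}.
So the property holds for r+1, and by induction 11 | b_k for all k ≥ 1.

11 | b_k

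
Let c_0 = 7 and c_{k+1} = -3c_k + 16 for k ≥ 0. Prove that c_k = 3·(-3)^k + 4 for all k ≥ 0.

Base case: c_0 = 7, and 3·(-3)^0 + 4 = 3 + 4 = 7.
Assume c_r = 3·(-3)^r + 4 for some r ≥ 0.
Then c_{r+1} = -3c_r + 16 = -3·(3·(-3)^r + 4) + 16 = -9·(-3)^r − 12 + 16 = 3·(-3)^{r+1} + 4.
By induction, c_k = 3·(-3)^k + 4 for all k ≥ 0.

c_k = 3·(-3)^k + 4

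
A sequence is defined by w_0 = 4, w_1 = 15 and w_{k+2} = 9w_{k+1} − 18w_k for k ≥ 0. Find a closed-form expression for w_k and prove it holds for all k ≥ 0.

Claim: w_k = 3·3^k + 6^k.

Base cases: w_0 = 4 and 3·3^0 + 6^0 = 4; w_1 = 15 and 3·3^1 + 6^1 = 15.
Assume w_j = 3·3^j + 6^j for all 0 ≤ j ≤ m, where m ≥ 1.
Then w_{m+1} = 9w_m − 18w_{m−1} = 9·(3·3^m + 6^m) − 18·(3·3^{m−1} + 6^{m−1}) = 3·(9·3 − 18)3^{m−1} + (9·6 − 18)6^{m−1} = 27·3^{m−1} + 36·6^{m−1} = 3·3^{m+1} + 6^{m+1}.
This completes the inductive step, so w_k = 3·3^k + 6^k for all k ≥ 0.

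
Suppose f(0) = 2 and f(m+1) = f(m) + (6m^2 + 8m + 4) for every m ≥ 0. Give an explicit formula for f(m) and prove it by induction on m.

Claim: f(m) = 2m^3 + m^2 + m + 2.

Base case: f(0) = 2, and 2·0^3 + 0^2 + 0 + 2 = 2.
Assume f(k) = 2k^3 + k^2 + k + 2.
Then f(k+1) = f(k) + (6k^2 + 8k + 4) = (2k^3 + k^2 + k + 2) + (6k^2 + 8k + 4) = 2k^3 + 7k^2 + 9k + 6,
and 2·(k+1)^3 + (k+1)^2 + (k+1) + 2 = 2k^3 + 7k^2 + 9k + 6.
Hence f(m) = 2m^3 + m^2 + m + 2 for every m ≥ 0, by induction.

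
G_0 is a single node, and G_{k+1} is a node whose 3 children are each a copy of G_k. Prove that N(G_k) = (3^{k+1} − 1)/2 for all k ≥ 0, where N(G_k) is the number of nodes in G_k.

Base case: N(G_0) = 1, and (3^{0+1} − 1)/2 = 1.
Assume N(G_m) = (3^{m+1} − 1)/2.
Then N(G_{m+1}) = 1 + 3N(G_m) = 1 + 3·(3^{m+1} − 1)/2 = 1 + (3^{m+2} − 3)/2 = (2 + 3^{m+2} − 3)/2 = (3^{m+2} − 1)/2.
So the formula holds for m+1, and by induction N(G_k) = (3^{k+1} − 1)/2 for all k ≥ 0.

N(G_k) = (3^{k+1} − 1)/2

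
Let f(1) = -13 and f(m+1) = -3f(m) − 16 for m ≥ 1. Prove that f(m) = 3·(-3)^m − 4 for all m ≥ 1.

Base case: f(1) = -13, and 3·(-3)^1 − 4 = -9 − 4 = -13.
Assume f(j) = 3·(-3)^j − 4 for some j ≥ 1.
Then f(j+1) = -3f(j) − 16 = -3·(3·(-3)^j − 4) − 16 = -9·(-3)^j + 12 − 16 = 3·(-3)^{j+1} − 4.
Hence f(m) = 3·(-3)^m − 4 for every m ≥ 1, by induction.

f(m) = 3·(-3)^m − 4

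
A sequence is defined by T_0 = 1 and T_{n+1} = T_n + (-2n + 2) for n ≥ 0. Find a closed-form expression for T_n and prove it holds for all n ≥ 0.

Claim: T_n = -n^2 + 3n + 1.

Base case: T_0 = 1, and -0^2 + 3·0 + 1 = 1.
Assume T_k = -k^2 + 3k + 1.
Then T_{k+1} = T_k + (-2k + 2) = (-k^2 + 3k + 1) + (-2k + 2) = -k^2 + k + 3,
and -(k+1)^2 + 3·(k+1) + 1 = -k^2 + k + 3.
By induction, T_n = -n^2 + 3n + 1 for all n ≥ 0.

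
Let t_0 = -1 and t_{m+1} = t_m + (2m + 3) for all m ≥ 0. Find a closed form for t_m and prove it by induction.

Claim: t_m = m^2 + 2m − 1.

Base case: t_0 = -1, and 0^2 + 2·0 − 1 = -1.
Assume t_j = j^2 + 2j − 1.
Then t_{j+1} = t_j + (2j + 3) = (j^2 + 2j − 1) + (2j + 3) = j^2 + 4j + 2,
and (j+1)^2 + 2·(j+1) − 1 = j^2 + 4j + 2.
This completes the inductive step, so t_m = m^2 + 2m − 1 for all m ≥ 0.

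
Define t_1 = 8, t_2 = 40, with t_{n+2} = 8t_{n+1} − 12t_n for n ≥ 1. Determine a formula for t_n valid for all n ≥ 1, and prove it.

Claim: t_n = 6^n + 2^n.

Base cases: t_1 = 8 and 6^1 + 2^1 = 8; t_2 = 40 and 6^2 + 2^2 = 40.
Assume t_j = 6^j + 2^j for all 1 ≤ j ≤ k, where k ≥ 2.
Then t_{k+1} = 8t_k − 12t_{k−1} = 8·(6^k + 2^k) − 12·(6^{k−1} + 2^{k−1}) = (8·6 − 12)6^{k−1} + (8·2 − 12)2^{k−1} = 36·6^{k−1} + 4·2^{k−1} = 6^{k+1} + 2^{k+1}.
Hence t_n = 6^n + 2^n for every n ≥ 1, by strong induction.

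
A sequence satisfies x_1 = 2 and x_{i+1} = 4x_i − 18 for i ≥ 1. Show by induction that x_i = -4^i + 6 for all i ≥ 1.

Base case: x_1 = 2, and -4^1 + 6 = -4 + 6 = 2.
Assume x_r = -4^r + 6 for some r ≥ 1.
Then x_{r+1} = 4x_r − 18 = 4·(-4^r + 6) − 18 = -4^{r+1} + 24 − 18 = -4^{r+1} + 6.
Hence x_i = -4^i + 6 for every i ≥ 1, by induction.

x_i = -4^i + 6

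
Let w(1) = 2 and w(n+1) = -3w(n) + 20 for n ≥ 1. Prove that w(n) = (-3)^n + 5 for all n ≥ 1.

Base case: w(1) = 2, and (-3)^1 + 5 = -3 + 5 = 2.
Assume w(j) = (-3)^j + 5 for some j ≥ 1.
Then w(j+1) = -3w(j) + 20 = -3·((-3)^j + 5) + 20 = -3·(-3)^j − 15 + 20 = (-3)^{j+1} + 5.
This completes the inductive step, so w(n) = (-3)^n + 5 for all n ≥ 1.

w(n) = (-3)^n + 5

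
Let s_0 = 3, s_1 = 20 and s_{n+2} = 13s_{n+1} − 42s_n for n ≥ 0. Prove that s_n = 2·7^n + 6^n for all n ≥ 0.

Base cases: s_0 = 3 and 2·7^0 + 6^0 = 3; s_1 = 20 and 2·7^1 + 6^1 = 20.
Assume s_j = 2·7^j + 6^j for all 0 ≤ j ≤ m, where m ≥ 1.
Then s_{m+1} = 13s_m − 42s_{m−1} = 13·(2·7^m + 6^m) − 42·(2·7^{m−1} + 6^{m−1}) = 2·(13·7 − 42)7^{m−1} + (13·6 − 42)6^{m−1} = 98·7^{m−1} + 36·6^{m−1} = 2·7^{m+1} + 6^{m+1}.
This completes the inductive step, so s_n = 2·7^n + 6^n for all n ≥ 0.

s_n = 2·7^n + 6^n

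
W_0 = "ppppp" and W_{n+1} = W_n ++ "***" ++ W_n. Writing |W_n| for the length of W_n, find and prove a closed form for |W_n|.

Claim: |W_n| = 2^{n+3} − 3.

Base case: |W_0| = 5, and 2^{0+3} − 3 = 5.
Assume |W_m| = 2^{m+3} − 3.
Then |W_{m+1}| = |W_m| + 3 + |W_m| = 2|W_m| + 3 = 2(2^{m+3} − 3) + 3 = 2^{m+1+3} − 6 + 3 = 2^{m+1+3} − 3.
Hence |W_n| = 2^{n+3} − 3 for every n ≥ 0, by induction.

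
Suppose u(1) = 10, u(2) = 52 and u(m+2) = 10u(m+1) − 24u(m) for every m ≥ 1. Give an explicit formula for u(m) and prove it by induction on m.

Claim: u(m) = 4^m + 6^m.

Base cases: u(1) = 10 and 4^1 + 6^1 = 10; u(2) = 52 and 4^2 + 6^2 = 52.
Assume u(i) = 4^i + 6^i for all 1 ≤ i ≤ j, where j ≥ 2.
Then u(j+1) = 10u(j) − 24u(j−1) = 10·(4^j + 6^j) − 24·(4^{j−1} + 6^{j−1}) = (10·4 − 24)4^{j−1} + (10·6 − 24)6^{j−1} = 16·4^{j−1} + 36·6^{j−1} = 4^{j+1} + 6^{j+1}.
By strong induction, u(m) = 4^m + 6^m for all m ≥ 1.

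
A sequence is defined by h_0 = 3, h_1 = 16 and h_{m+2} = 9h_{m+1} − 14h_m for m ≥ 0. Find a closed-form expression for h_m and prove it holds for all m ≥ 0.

Claim: h_m = 2·7^m + 2^m.

Base cases: h_0 = 3 and 2·7^0 + 2^0 = 3; h_1 = 16 and 2·7^1 + 2^1 = 16.
Assume h_j = 2·7^j + 2^j for all 0 ≤ j ≤ r, where r ≥ 1.
Then h_{r+1} = 9h_r − 14h_{r−1} = 9·(2·7^r + 2^r) − 14·(2·7^{r−1} + 2^{r−1}) = 2·(9·7 − 14)7^{r−1} + (9·2 − 14)2^{r−1} = 98·7^{r−1} + 4·2^{r−1} = 2·7^{r+1} + 2^{r+1}.
Hence h_m = 2·7^m + 2^m for every m ≥ 0, by strong induction.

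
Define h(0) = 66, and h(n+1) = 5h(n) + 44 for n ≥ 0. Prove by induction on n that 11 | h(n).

Base case: h(0) = 66 = 11·6, so 11 | h(0).
Assume 11 | h(r), so h(r) = 11t for some integer t.
Then h(r+1) = 5h(r) + 44 = 5·(11t) + 44 = 11(5t + 4), so 11 | h(r+1).
By induction, 11 | h(n) for all n ≥ 0.

11 | h(n)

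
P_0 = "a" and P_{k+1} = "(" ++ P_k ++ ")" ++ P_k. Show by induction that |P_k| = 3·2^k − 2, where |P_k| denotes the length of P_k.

Base case: |P_0| = 1, and 3·2^0 − 2 = 1.
Assume |P_m| = 3·2^m − 2.
Then |P_{m+1}| = 1 + |P_m| + 1 + |P_m| = 2|P_m| + 2 = 2(3·2^m − 2) + 2 = 3·2^{m+1} − 4 + 2 = 3·2^{m+1} − 2.
So the formula holds for m+1, and by induction |P_k| = 3·2^k − 2 for all k ≥ 0.

|P_k| = 3·2^k − 2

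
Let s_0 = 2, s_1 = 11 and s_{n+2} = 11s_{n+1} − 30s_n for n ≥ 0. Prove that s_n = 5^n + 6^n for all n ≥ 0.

Base cases: s_0 = 2 and 5^0 + 6^0 = 2; s_1 = 11 and 5^1 + 6^1 = 11.
Assume s_j = 5^j + 6^j for all 0 ≤ j ≤ r, where r ≥ 1.
Then s_{r+1} = 11s_r − 30s_{r−1} = 11·(5^r + 6^r) − 30·(5^{r−1} + 6^{r−1}) = (11·5 − 30)5^{r−1} + (11·6 − 30)6^{r−1} = 25·5^{r−1} + 36·6^{r−1} = 5^{r+1} + 6^{r+1}.
Hence s_n = 5^n + 6^n for every n ≥ 0, by strong induction.

s_n = 5^n + 6^n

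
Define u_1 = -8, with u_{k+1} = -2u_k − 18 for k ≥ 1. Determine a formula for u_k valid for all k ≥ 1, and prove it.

Claim: u_k = (-2)^k − 6.

Base case: u_1 = -8, and (-2)^1 − 6 = -2 − 6 = -8.
Assume u_m = (-2)^m − 6 for some m ≥ 1.
Then u_{m+1} = -2u_m − 18 = -2·((-2)^m − 6) − 18 = -2·(-2)^m + 12 − 18 = (-2)^{m+1} − 6.
So the formula holds for m+1, and by induction u_k = (-2)^k − 6 for all k ≥ 1.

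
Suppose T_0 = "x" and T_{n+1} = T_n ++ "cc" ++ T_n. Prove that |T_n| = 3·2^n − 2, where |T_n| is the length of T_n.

Base case: |T_0| = 1, and 3·2^0 − 2 = 1.
Assume |T_j| = 3·2^j − 2.
Then |T_{j+1}| = |T_j| + 2 + |T_j| = 2|T_j| + 2 = 2(3·2^j − 2) + 2 = 3·2^{j+1} − 4 + 2 = 3·2^{j+1} − 2.
This completes the inductive step, so |T_n| = 3·2^n − 2 for all n ≥ 0.

|T_n| = 3·2^n − 2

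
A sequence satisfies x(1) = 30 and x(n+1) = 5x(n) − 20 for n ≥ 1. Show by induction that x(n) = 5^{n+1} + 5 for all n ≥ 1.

Base case: x(1) = 30, and 5^{1+1} + 5 = 25 + 5 = 30.
Assume x(j) = 5^{j+1} + 5 for some j ≥ 1.
Then x(j+1) = 5x(j) − 20 = 5·(5^{j+1} + 5) − 20 = 5^{j+2} + 25 − 20 = 5^{j+2} + 5.
Hence x(n) = 5^{n+1} + 5 for every n ≥ 1, by induction.

x(n) = 5^{n+1} + 5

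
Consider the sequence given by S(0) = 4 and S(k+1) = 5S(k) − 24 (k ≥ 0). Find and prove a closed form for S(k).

Claim: S(k) = -2·5^k + 6.

Base case: S(0) = 4, and -2·5^0 + 6 = -2 + 6 = 4.
Assume S(m) = -2·5^m + 6 for some m ≥ 0.
Then S(m+1) = 5S(m) − 24 = 5·(-2·5^m + 6) − 24 = -10·5^m + 30 − 24 = -2·5^{m+1} + 6.
By induction, S(k) = -2·5^k + 6 for all k ≥ 0.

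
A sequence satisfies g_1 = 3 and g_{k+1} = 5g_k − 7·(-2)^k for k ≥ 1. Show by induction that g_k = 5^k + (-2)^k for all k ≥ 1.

Base case: g_1 = 3, and 5^1 + (-2)^1 = 5 − 2 = 3.
Assume g_r = 5^r + (-2)^r for some r ≥ 1.
Then g_{r+1} = 5g_r − 7·(-2)^r = 5·(5^r + (-2)^r) − 7·(-2)^r = 5^{r+1} + 5·(-2)^r − 7·(-2)^r = 5^{r+1} − 2·(-2)^r = 5^{r+1} + (-2)^{r+1}.
This completes the inductive step, so g_k = 5^k + (-2)^k for all k ≥ 1.

g_k = 5^k + (-2)^k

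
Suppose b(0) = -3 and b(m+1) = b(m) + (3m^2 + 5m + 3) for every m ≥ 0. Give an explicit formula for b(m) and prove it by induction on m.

Claim: b(m) = m^3 + m^2 + m − 3.

Base case: b(0) = -3, and 0^3 + 0^2 + 0 − 3 = -3.
Assume b(j) = j^3 + j^2 + j − 3.
Then b(j+1) = b(j) + (3j^2 + 5j + 3) = (j^3 + j^2 + j − 3) + (3j^2 + 5j + 3) = j^3 + 4j^2 + 6j,
and (j+1)^3 + (j+1)^2 + (j+1) − 3 = j^3 + 4j^2 + 6j.
This completes the inductive step, so b(m) = m^3 + m^2 + m − 3 for all m ≥ 0.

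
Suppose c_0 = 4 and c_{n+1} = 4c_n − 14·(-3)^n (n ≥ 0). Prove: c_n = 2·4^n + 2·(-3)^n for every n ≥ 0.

Base case: c_0 = 4, and 2·4^0 + 2·(-3)^0 = 2 + 2 = 4.
Assume c_k = 2·4^k + 2·(-3)^k for some k ≥ 0.
Then c_{k+1} = 4c_k − 14·(-3)^k = 4·(2·4^k + 2·(-3)^k) − 14·(-3)^k = 2·4^{k+1} + 8·(-3)^k − 14·(-3)^k = 2·4^{k+1} − 6·(-3)^k = 2·4^{k+1} + 2·(-3)^{k+1}.
This completes the inductive step, so c_n = 2·4^n + 2·(-3)^n for all n ≥ 0.

c_n = 2·4^n + 2·(-3)^n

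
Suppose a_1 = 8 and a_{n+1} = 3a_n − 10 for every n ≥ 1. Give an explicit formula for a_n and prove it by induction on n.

Claim: a_n = 3^n + 5.

Base case: a_1 = 8, and 3^1 + 5 = 3 + 5 = 8.
Assume a_j = 3^j + 5 for some j ≥ 1.
Then a_{j+1} = 3a_j − 10 = 3·(3^j + 5) − 10 = 3^{j+1} + 15 − 10 = 3^{j+1} + 5.
This completes the inductive step, so a_n = 3^n + 5 for all n ≥ 1.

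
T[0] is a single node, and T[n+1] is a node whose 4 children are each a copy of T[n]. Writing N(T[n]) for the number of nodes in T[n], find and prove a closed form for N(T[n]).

Claim: N(T[n]) = (4^{n+1} − 1)/3.

Base case: N(T[0]) = 1, and (4^{0+1} − 1)/3 = 1.
Assume N(T[k]) = (4^{k+1} − 1)/3.
Then N(T[k+1]) = 1 + 4N(T[k]) = 1 + 4·(4^{k+1} − 1)/3 = 1 + (4^{k+2} − 4)/3 = (3 + 4^{k+2} − 4)/3 = (4^{k+2} − 1)/3.
This completes the inductive step, so N(T[n]) = (4^{n+1} − 1)/3 for all n ≥ 0.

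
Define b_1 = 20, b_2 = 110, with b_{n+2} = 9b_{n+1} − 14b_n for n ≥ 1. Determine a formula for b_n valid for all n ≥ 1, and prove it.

Claim: b_n = 3·2^n + 2·7^n.

Base cases: b_1 = 20 and 3·2^1 + 2·7^1 = 20; b_2 = 110 and 3·2^2 + 2·7^2 = 110.
Assume b_j = 3·2^j + 2·7^j for all 1 ≤ j ≤ r, where r ≥ 2.
Then b_{r+1} = 9b_r − 14b_{r−1} = 9·(3·2^r + 2·7^r) − 14·(3·2^{r−1} + 2·7^{r−1}) = 3·(9·2 − 14)2^{r−1} + 2·(9·7 − 14)7^{r−1} = 12·2^{r−1} + 98·7^{r−1} = 3·2^{r+1} + 2·7^{r+1}.
By strong induction, b_n = 3·2^n + 2·7^n for all n ≥ 1.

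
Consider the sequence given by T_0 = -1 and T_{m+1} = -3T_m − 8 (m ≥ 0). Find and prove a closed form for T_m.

Claim: T_m = (-3)^m − 2.

Base case: T_0 = -1, and (-3)^0 − 2 = 1 − 2 = -1.
Assume T_j = (-3)^j − 2 for some j ≥ 0.
Then T_{j+1} = -3T_j − 8 = -3·((-3)^j − 2) − 8 = -3·(-3)^j + 6 − 8 = (-3)^{j+1} − 2.
So the formula holds for j+1, and by induction T_m = (-3)^m − 2 for all m ≥ 0.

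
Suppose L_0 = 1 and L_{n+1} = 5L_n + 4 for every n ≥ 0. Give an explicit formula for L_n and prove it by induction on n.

Claim: L_n = 2·5^n − 1.

Base case: L_0 = 1, and 2·5^0 − 1 = 2 − 1 = 1.
Assume L_m = 2·5^m − 1 for some m ≥ 0.
Then L_{m+1} = 5L_m + 4 = 5·(2·5^m − 1) + 4 = 10·5^m − 5 + 4 = 2·5^{m+1} − 1.
This completes the inductive step, so L_n = 2·5^n − 1 for all n ≥ 0.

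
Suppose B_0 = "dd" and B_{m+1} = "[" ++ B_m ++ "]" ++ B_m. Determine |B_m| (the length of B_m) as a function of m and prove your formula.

Claim: |B_m| = 2^{m+2} − 2.

Base case: |B_0| = 2, and 2^{0+2} − 2 = 2.
Assume |B_k| = 2^{k+2} − 2.
Then |B_{k+1}| = 1 + |B_k| + 1 + |B_k| = 2|B_k| + 2 = 2(2^{k+2} − 2) + 2 = 2^{k+3} − 4 + 2 = 2^{k+3} − 2.
Hence |B_m| = 2^{m+2} − 2 for every m ≥ 0, by induction.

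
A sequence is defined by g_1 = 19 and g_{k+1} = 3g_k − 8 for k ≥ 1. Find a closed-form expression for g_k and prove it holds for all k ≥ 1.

Claim: g_k = 5·3^k + 4.

Base case: g_1 = 19, and 5·3^1 + 4 = 15 + 4 = 19.
Assume g_j = 5·3^j + 4 for some j ≥ 1.
Then g_{j+1} = 3g_j − 8 = 3·(5·3^j + 4) − 8 = 15·3^j + 12 − 8 = 5·3^{j+1} + 4.
By induction, g_k = 5·3^k + 4 for all k ≥ 1.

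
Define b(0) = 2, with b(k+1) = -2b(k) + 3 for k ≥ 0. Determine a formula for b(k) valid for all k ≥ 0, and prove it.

Claim: b(k) = (-2)^k + 1.

Base case: b(0) = 2, and (-2)^0 + 1 = 1 + 1 = 2.
Assume b(m) = (-2)^m + 1 for some m ≥ 0.
Then b(m+1) = -2b(m) + 3 = -2·((-2)^m + 1) + 3 = -2·(-2)^m − 2 + 3 = (-2)^{m+1} + 1.
So the formula holds for m+1, and by induction b(k) = (-2)^k + 1 for all k ≥ 0.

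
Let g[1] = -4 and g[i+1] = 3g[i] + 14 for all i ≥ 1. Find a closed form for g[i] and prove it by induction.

Claim: g[i] = 3^i − 7.

Base case: g[1] = -4, and 3^1 − 7 = 3 − 7 = -4.
Assume g[r] = 3^r − 7 for some r ≥ 1.
Then g[r+1] = 3g[r] + 14 = 3·(3^r − 7) + 14 = 3^{r+1} − 21 + 14 = 3^{r+1} − 7.
By induction, g[i] = 3^i − 7 for all i ≥ 1.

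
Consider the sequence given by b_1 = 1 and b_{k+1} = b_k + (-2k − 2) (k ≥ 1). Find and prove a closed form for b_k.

Claim: b_k = -k^2 − k + 3.

Base case: b_1 = 1, and -1^2 − 1 + 3 = 1.
Assume b_j = -j^2 − j + 3.
Then b_{j+1} = b_j + (-2j − 2) = (-j^2 − j + 3) + (-2j − 2) = -j^2 − 3j + 1,
and -(j+1)^2 − (j+1) + 3 = -j^2 − 3j + 1.
Hence b_k = -k^2 − k + 3 for every k ≥ 1, by induction.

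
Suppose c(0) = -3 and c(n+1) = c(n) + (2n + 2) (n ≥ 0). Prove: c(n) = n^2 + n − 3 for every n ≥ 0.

Base case: c(0) = -3, and 0^2 + 0 − 3 = -3.
Assume c(m) = m^2 + m − 3.
Then c(m+1) = c(m) + (2m + 2) = (m^2 + m − 3) + (2m + 2) = m^2 + 3m − 1,
and (m+1)^2 + (m+1) − 3 = m^2 + 3m − 1.
By induction, c(n) = n^2 + n − 3 for all n ≥ 0.

c(n) = n^2 + n − 3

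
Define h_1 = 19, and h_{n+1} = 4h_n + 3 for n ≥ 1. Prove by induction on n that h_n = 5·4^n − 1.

Base case: h_1 = 19, and 5·4^1 − 1 = 20 − 1 = 19.
Assume h_j = 5·4^j − 1 for some j ≥ 1.
Then h_{j+1} = 4h_j + 3 = 4·(5·4^j − 1) + 3 = 20·4^j − 4 + 3 = 5·4^{j+1} − 1.
So the formula holds for j+1, and by induction h_n = 5·4^n − 1 for all n ≥ 1.

h_n = 5·4^n − 1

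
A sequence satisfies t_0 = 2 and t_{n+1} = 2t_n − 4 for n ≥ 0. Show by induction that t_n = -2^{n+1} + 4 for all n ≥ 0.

Base case: t_0 = 2, and -2^{0+1} + 4 = -2 + 4 = 2.
Assume t_k = -2^{k+1} + 4 for some k ≥ 0.
Then t_{k+1} = 2t_k − 4 = 2·(-2^{k+1} + 4) − 4 = -2^{k+2} + 8 − 4 = -2^{k+2} + 4.
By induction, t_n = -2^{n+1} + 4 for all n ≥ 0.

t_n = -2^{n+1} + 4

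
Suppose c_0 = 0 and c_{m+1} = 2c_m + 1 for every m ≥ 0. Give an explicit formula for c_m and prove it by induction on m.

Claim: c_m = 2^m − 1.

Base case: c_0 = 0, and 2^0 − 1 = 1 − 1 = 0.
Assume c_k = 2^k − 1 for some k ≥ 0.
Then c_{k+1} = 2c_k + 1 = 2·(2^k − 1) + 1 = 2^{k+1} − 2 + 1 = 2^{k+1} − 1.
By induction, c_m = 2^m − 1 for all m ≥ 0.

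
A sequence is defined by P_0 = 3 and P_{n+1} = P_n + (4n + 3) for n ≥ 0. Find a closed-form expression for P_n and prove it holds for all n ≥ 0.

Claim: P_n = 2n^2 + n + 3.

Base case: P_0 = 3, and 2·0^2 + 0 + 3 = 3.
Assume P_j = 2j^2 + j + 3.
Then P_{j+1} = P_j + (4j + 3) = (2j^2 + j + 3) + (4j + 3) = 2j^2 + 5j + 6,
and 2·(j+1)^2 + (j+1) + 3 = 2j^2 + 5j + 6.
This completes the inductive step, so P_n = 2n^2 + n + 3 for all n ≥ 0.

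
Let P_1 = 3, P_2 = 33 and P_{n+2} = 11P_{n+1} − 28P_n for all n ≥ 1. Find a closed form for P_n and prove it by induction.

Claim: P_n = 7^n − 4^n.

Base cases: P_1 = 3 and 7^1 − 4^1 = 3; P_2 = 33 and 7^2 − 4^2 = 33.
Assume P_j = 7^j − 4^j for all 1 ≤ j ≤ r, where r ≥ 2.
Then P_{r+1} = 11P_r − 28P_{r−1} = 11·(7^r − 4^r) − 28·(7^{r−1} − 4^{r−1}) = (11·7 − 28)7^{r−1} − (11·4 − 28)4^{r−1} = 49·7^{r−1} − 16·4^{r−1} = 7^{r+1} − 4^{r+1}.
Hence P_n = 7^n − 4^n for every n ≥ 1, by strong induction.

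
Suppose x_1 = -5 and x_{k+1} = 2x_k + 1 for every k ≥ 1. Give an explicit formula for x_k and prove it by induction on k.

Claim: x_k = -2^{k+1} − 1.

Base case: x_1 = -5, and -2^{1+1} − 1 = -4 − 1 = -5.
Assume x_r = -2^{r+1} − 1 for some r ≥ 1.
Then x_{r+1} = 2x_r + 1 = 2·(-2^{r+1} − 1) + 1 = -2^{r+2} − 2 + 1 = -2^{r+2} − 1.
By induction, x_k = -2^{k+1} − 1 for all k ≥ 1.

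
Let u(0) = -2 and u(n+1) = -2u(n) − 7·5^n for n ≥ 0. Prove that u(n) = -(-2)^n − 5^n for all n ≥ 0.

Base case: u(0) = -2, and -(-2)^0 − 5^0 = -1 − 1 = -2.
Assume u(m) = -(-2)^m − 5^m for some m ≥ 0.
Then u(m+1) = -2u(m) − 7·5^m = -2·(-(-2)^m − 5^m) − 7·5^m = -(-2)^{m+1} + 2·5^m − 7·5^m = -(-2)^{m+1} − 5·5^m = -(-2)^{m+1} − 5^{m+1}.
This completes the inductive step, so u(n) = -(-2)^n − 5^n for all n ≥ 0.

u(n) = -(-2)^n − 5^n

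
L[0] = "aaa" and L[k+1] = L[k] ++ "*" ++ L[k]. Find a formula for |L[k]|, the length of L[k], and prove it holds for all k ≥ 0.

Claim: |L[k]| = 2^{k+2} − 1.

Base case: |L[0]| = 3, and 2^{0+2} − 1 = 3.
Assume |L[r]| = 2^{r+2} − 1.
Then |L[r+1]| = |L[r]| + 1 + |L[r]| = 2|L[r]| + 1 = 2(2^{r+2} − 1) + 1 = 2^{r+3} − 2 + 1 = 2^{r+3} − 1.
So the formula holds for r+1, and by induction |L[k]| = 2^{k+2} − 1 for all k ≥ 0.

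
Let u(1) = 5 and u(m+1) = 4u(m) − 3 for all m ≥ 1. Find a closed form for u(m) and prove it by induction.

Claim: u(m) = 4^m + 1.

Base case: u(1) = 5, and 4^1 + 1 = 4 + 1 = 5.
Assume u(r) = 4^r + 1 for some r ≥ 1.
Then u(r+1) = 4u(r) − 3 = 4·(4^r + 1) − 3 = 4^{r+1} + 4 − 3 = 4^{r+1} + 1.
By induction, u(m) = 4^m + 1 for all m ≥ 1.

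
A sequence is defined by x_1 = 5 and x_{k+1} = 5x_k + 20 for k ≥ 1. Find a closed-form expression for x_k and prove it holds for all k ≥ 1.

Claim: x_k = 2·5^k − 5.

Base case: x_1 = 5, and 2·5^1 − 5 = 10 − 5 = 5.
Assume x_r = 2·5^r − 5 for some r ≥ 1.
Then x_{r+1} = 5x_r + 20 = 5·(2·5^r − 5) + 20 = 10·5^r − 25 + 20 = 2·5^{r+1} − 5.
So the formula holds for r+1, and by induction x_k = 2·5^k − 5 for all k ≥ 1.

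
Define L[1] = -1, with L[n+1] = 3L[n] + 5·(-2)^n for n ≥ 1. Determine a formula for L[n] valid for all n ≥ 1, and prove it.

Claim: L[n] = -3^n − (-2)^n.

Base case: L[1] = -1, and -3^1 − (-2)^1 = -3 + 2 = -1.
Assume L[j] = -3^j − (-2)^j for some j ≥ 1.
Then L[j+1] = 3L[j] + 5·(-2)^j = 3·(-3^j − (-2)^j) + 5·(-2)^j = -3^{j+1} − 3·(-2)^j + 5·(-2)^j = -3^{j+1} + 2·(-2)^j = -3^{j+1} − (-2)^{j+1}.
By induction, L[n] = -3^n − (-2)^n for all n ≥ 1.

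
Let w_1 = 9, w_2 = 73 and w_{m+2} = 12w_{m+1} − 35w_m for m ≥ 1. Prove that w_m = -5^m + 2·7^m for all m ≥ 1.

Base cases: w_1 = 9 and -5^1 + 2·7^1 = 9; w_2 = 73 and -5^2 + 2·7^2 = 73.
Assume w_j = -5^j + 2·7^j for all 1 ≤ j ≤ r, where r ≥ 2.
Then w_{r+1} = 12w_r − 35w_{r−1} = 12·(-5^r + 2·7^r) − 35·(-5^{r−1} + 2·7^{r−1}) = -(12·5 − 35)5^{r−1} + 2·(12·7 − 35)7^{r−1} = -25·5^{r−1} + 98·7^{r−1} = -5^{r+1} + 2·7^{r+1}.
Hence w_m = -5^m + 2·7^m for every m ≥ 1, by strong induction.

w_m = -5^m + 2·7^m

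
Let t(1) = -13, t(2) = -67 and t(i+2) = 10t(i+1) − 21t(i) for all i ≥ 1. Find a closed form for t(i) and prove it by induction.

Claim: t(i) = -7^i − 2·3^i.

Base cases: t(1) = -13 and -7^1 − 2·3^1 = -13; t(2) = -67 and -7^2 − 2·3^2 = -67.
Assume t(j) = -7^j − 2·3^j for all 1 ≤ j ≤ k, where k ≥ 2.
Then t(k+1) = 10t(k) − 21t(k−1) = 10·(-7^k − 2·3^k) − 21·(-7^{k−1} − 2·3^{k−1}) = -(10·7 − 21)7^{k−1} − 2·(10·3 − 21)3^{k−1} = -49·7^{k−1} − 18·3^{k−1} = -7^{k+1} − 2·3^{k+1}.
Hence t(i) = -7^i − 2·3^i for every i ≥ 1, by strong induction.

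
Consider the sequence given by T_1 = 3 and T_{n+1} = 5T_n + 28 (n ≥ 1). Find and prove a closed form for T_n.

Claim: T_n = 2·5^n − 7.

Base case: T_1 = 3, and 2·5^1 − 7 = 10 − 7 = 3.
Assume T_r = 2·5^r − 7 for some r ≥ 1.
Then T_{r+1} = 5T_r + 28 = 5·(2·5^r − 7) + 28 = 10·5^r − 35 + 28 = 2·5^{r+1} − 7.
Hence T_n = 2·5^n − 7 for every n ≥ 1, by induction.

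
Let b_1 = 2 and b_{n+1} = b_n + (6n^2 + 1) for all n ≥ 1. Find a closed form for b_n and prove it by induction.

Claim: b_n = 2n^3 − 3n^2 + 2n + 1.

Base case: b_1 = 2, and 2·1^3 − 3·1^2 + 2·1 + 1 = 2.
Assume b_r = 2r^3 − 3r^2 + 2r + 1.
Then b_{r+1} = b_r + (6r^2 + 1) = (2r^3 − 3r^2 + 2r + 1) + (6r^2 + 1) = 2r^3 + 3r^2 + 2r + 2,
and 2·(r+1)^3 − 3·(r+1)^2 + 2·(r+1) + 1 = 2r^3 + 3r^2 + 2r + 2.
This completes the inductive step, so b_n = 2n^3 − 3n^2 + 2n + 1 for all n ≥ 1.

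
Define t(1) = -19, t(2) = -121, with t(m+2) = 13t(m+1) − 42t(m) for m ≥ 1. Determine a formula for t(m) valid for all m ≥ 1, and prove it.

Claim: t(m) = -7^m − 2·6^m.

Base cases: t(1) = -19 and -7^1 − 2·6^1 = -19; t(2) = -121 and -7^2 − 2·6^2 = -121.
Assume t(j) = -7^j − 2·6^j for all 1 ≤ j ≤ r, where r ≥ 2.
Then t(r+1) = 13t(r) − 42t(r−1) = 13·(-7^r − 2·6^r) − 42·(-7^{r−1} − 2·6^{r−1}) = -(13·7 − 42)7^{r−1} − 2·(13·6 − 42)6^{r−1} = -49·7^{r−1} − 72·6^{r−1} = -7^{r+1} − 2·6^{r+1}.
Hence t(m) = -7^m − 2·6^m for every m ≥ 1, by strong induction.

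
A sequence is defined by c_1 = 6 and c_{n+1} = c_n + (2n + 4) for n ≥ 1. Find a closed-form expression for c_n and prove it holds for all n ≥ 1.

Claim: c_n = n^2 + 3n + 2.

Base case: c_1 = 6, and 1^2 + 3·1 + 2 = 6.
Assume c_m = m^2 + 3m + 2.
Then c_{m+1} = c_m + (2m + 4) = (m^2 + 3m + 2) + (2m + 4) = m^2 + 5m + 6,
and (m+1)^2 + 3·(m+1) + 2 = m^2 + 5m + 6.
By induction, c_n = n^2 + 3n + 2 for all n ≥ 1.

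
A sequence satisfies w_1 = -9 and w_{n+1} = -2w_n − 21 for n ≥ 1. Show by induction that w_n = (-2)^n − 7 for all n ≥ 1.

Base case: w_1 = -9, and (-2)^1 − 7 = -2 − 7 = -9.
Assume w_k = (-2)^k − 7 for some k ≥ 1.
Then w_{k+1} = -2w_k − 21 = -2·((-2)^k − 7) − 21 = -2·(-2)^k + 14 − 21 = (-2)^{k+1} − 7.
By induction, w_n = (-2)^n − 7 for all n ≥ 1.

w_n = (-2)^n − 7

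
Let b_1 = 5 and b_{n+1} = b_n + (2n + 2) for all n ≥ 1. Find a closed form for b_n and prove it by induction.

Claim: b_n = n^2 + n + 3.

Base case: b_1 = 5, and 1^2 + 1 + 3 = 5.
Assume b_r = r^2 + r + 3.
Then b_{r+1} = b_r + (2r + 2) = (r^2 + r + 3) + (2r + 2) = r^2 + 3r + 5,
and (r+1)^2 + (r+1) + 3 = r^2 + 3r + 5.
By induction, b_n = n^2 + n + 3 for all n ≥ 1.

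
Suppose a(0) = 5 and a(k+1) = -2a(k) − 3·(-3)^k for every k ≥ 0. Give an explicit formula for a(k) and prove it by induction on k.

Claim: a(k) = 2·(-2)^k + 3·(-3)^k.

Base case: a(0) = 5, and 2·(-2)^0 + 3·(-3)^0 = 2 + 3 = 5.
Assume a(r) = 2·(-2)^r + 3·(-3)^r for some r ≥ 0.
Then a(r+1) = -2a(r) − 3·(-3)^r = -2·(2·(-2)^r + 3·(-3)^r) − 3·(-3)^r = 2·(-2)^{r+1} − 6·(-3)^r − 3·(-3)^r = 2·(-2)^{r+1} − 9·(-3)^r = 2·(-2)^{r+1} + 3·(-3)^{r+1}.
Hence a(k) = 2·(-2)^k + 3·(-3)^k for every k ≥ 0, by induction.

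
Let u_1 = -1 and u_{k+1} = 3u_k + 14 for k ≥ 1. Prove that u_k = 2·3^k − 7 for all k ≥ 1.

Base case: u_1 = -1, and 2·3^1 − 7 = 6 − 7 = -1.
Assume u_j = 2·3^j − 7 for some j ≥ 1.
Then u_{j+1} = 3u_j + 14 = 3·(2·3^j − 7) + 14 = 6·3^j − 21 + 14 = 2·3^{j+1} − 7.
By induction, u_k = 2·3^k − 7 for all k ≥ 1.

u_k = 2·3^k − 7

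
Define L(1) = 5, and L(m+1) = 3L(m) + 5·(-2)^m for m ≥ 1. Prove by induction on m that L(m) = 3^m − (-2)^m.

Base case: L(1) = 5, and 3^1 − (-2)^1 = 3 + 2 = 5.
Assume L(r) = 3^r − (-2)^r for some r ≥ 1.
Then L(r+1) = 3L(r) + 5·(-2)^r = 3·(3^r − (-2)^r) + 5·(-2)^r = 3^{r+1} − 3·(-2)^r + 5·(-2)^r = 3^{r+1} + 2·(-2)^r = 3^{r+1} − (-2)^{r+1}.
By induction, L(m) = 3^m − (-2)^m for all m ≥ 1.

L(m) = 3^m − (-2)^m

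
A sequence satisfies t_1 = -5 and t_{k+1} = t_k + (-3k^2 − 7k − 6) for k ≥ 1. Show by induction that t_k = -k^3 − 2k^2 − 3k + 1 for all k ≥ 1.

Base case: t_1 = -5, and -1^3 − 2·1^2 − 3·1 + 1 = -5.
Assume t_m = -m^3 − 2m^2 − 3m + 1.
Then t_{m+1} = t_m + (-3m^2 − 7m − 6) = (-m^3 − 2m^2 − 3m + 1) + (-3m^2 − 7m − 6) = -m^3 − 5m^2 − 10m − 5,
and -(m+1)^3 − 2·(m+1)^2 − 3·(m+1) + 1 = -m^3 − 5m^2 − 10m − 5.
This completes the inductive step, so t_k = -k^3 − 2k^2 − 3k + 1 for all k ≥ 1.

t_k = -k^3 − 2k^2 − 3k + 1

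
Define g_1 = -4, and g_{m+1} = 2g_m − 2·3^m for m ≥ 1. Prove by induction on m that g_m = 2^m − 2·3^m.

Base case: g_1 = -4, and 2^1 − 2·3^1 = 2 − 6 = -4.
Assume g_k = 2^k − 2·3^k for some k ≥ 1.
Then g_{k+1} = 2g_k − 2·3^k = 2·(2^k − 2·3^k) − 2·3^k = 2^{k+1} − 4·3^k − 2·3^k = 2^{k+1} − 6·3^k = 2^{k+1} − 2·3^{k+1}.
By induction, g_m = 2^m − 2·3^m for all m ≥ 1.

g_m = 2^m − 2·3^m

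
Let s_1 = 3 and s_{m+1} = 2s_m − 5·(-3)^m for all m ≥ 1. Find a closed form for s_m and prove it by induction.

Claim: s_m = 3·2^m + (-3)^m.

Base case: s_1 = 3, and 3·2^1 + (-3)^1 = 6 − 3 = 3.
Assume s_j = 3·2^j + (-3)^j for some j ≥ 1.
Then s_{j+1} = 2s_j − 5·(-3)^j = 2·(3·2^j + (-3)^j) − 5·(-3)^j = 3·2^{j+1} + 2·(-3)^j − 5·(-3)^j = 3·2^{j+1} − 3·(-3)^j = 3·2^{j+1} + (-3)^{j+1}.
Hence s_m = 3·2^m + (-3)^m for every m ≥ 1, by induction.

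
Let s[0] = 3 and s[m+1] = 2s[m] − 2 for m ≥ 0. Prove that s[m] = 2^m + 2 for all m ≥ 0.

Base case: s[0] = 3, and 2^0 + 2 = 1 + 2 = 3.
Assume s[j] = 2^j + 2 for some j ≥ 0.
Then s[j+1] = 2s[j] − 2 = 2·(2^j + 2) − 2 = 2^{j+1} + 4 − 2 = 2^{j+1} + 2.
So the formula holds for j+1, and by induction s[m] = 2^m + 2 for all m ≥ 0.

s[m] = 2^m + 2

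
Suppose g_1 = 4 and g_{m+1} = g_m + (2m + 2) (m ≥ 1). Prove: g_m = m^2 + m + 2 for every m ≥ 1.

Base case: g_1 = 4, and 1^2 + 1 + 2 = 4.
Assume g_r = r^2 + r + 2.
Then g_{r+1} = g_r + (2r + 2) = (r^2 + r + 2) + (2r + 2) = r^2 + 3r + 4,
and (r+1)^2 + (r+1) + 2 = r^2 + 3r + 4.
By induction, g_m = m^2 + m + 2 for all m ≥ 1.

g_m = m^2 + m + 2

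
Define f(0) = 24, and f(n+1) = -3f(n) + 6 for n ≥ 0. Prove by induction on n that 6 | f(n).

Base case: f(0) = 24 = 6·4, so 6 | f(0).
Assume 6 | f(k), so f(k) = 6t for some integer t.
Then f(k+1) = -3f(k) + 6 = -3·(6t) + 6 = 6(-3t + 1), so 6 | f(k+1).
By induction, 6 | f(n) for all n ≥ 0.

6 | f(n)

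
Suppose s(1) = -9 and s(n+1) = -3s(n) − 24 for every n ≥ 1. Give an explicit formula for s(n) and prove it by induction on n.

Claim: s(n) = (-3)^n − 6.

Base case: s(1) = -9, and (-3)^1 − 6 = -3 − 6 = -9.
Assume s(j) = (-3)^j − 6 for some j ≥ 1.
Then s(j+1) = -3s(j) − 24 = -3·((-3)^j − 6) − 24 = -3·(-3)^j + 18 − 24 = (-3)^{j+1} − 6.
This completes the inductive step, so s(n) = (-3)^n − 6 for all n ≥ 1.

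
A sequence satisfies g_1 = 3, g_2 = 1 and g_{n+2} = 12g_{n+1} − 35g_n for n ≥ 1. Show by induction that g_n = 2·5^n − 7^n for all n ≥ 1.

Base cases: g_1 = 3 and 2·5^1 − 7^1 = 3; g_2 = 1 and 2·5^2 − 7^2 = 1.
Assume g_j = 2·5^j − 7^j for all 1 ≤ j ≤ k, where k ≥ 2.
Then g_{k+1} = 12g_k − 35g_{k−1} = 12·(2·5^k − 7^k) − 35·(2·5^{k−1} − 7^{k−1}) = 2·(12·5 − 35)5^{k−1} − (12·7 − 35)7^{k−1} = 50·5^{k−1} − 49·7^{k−1} = 2·5^{k+1} − 7^{k+1}.
This completes the inductive step, so g_n = 2·5^n − 7^n for all n ≥ 1.

g_n = 2·5^n − 7^n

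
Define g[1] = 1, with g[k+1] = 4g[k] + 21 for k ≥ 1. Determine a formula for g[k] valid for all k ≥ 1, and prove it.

Claim: g[k] = 2·4^k − 7.

Base case: g[1] = 1, and 2·4^1 − 7 = 8 − 7 = 1.
Assume g[m] = 2·4^m − 7 for some m ≥ 1.
Then g[m+1] = 4g[m] + 21 = 4·(2·4^m − 7) + 21 = 8·4^m − 28 + 21 = 2·4^{m+1} − 7.
This completes the inductive step, so g[k] = 2·4^k − 7 for all k ≥ 1.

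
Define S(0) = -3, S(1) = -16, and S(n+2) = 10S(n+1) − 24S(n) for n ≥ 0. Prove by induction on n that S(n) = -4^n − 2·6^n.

Base cases: S(0) = -3 and -4^0 − 2·6^0 = -3; S(1) = -16 and -4^1 − 2·6^1 = -16.
Assume S(j) = -4^j − 2·6^j for all 0 ≤ j ≤ m, where m ≥ 1.
Then S(m+1) = 10S(m) − 24S(m−1) = 10·(-4^m − 2·6^m) − 24·(-4^{m−1} − 2·6^{m−1}) = -(10·4 − 24)4^{m−1} − 2·(10·6 − 24)6^{m−1} = -16·4^{m−1} − 72·6^{m−1} = -4^{m+1} − 2·6^{m+1}.
This completes the inductive step, so S(n) = -4^n − 2·6^n for all n ≥ 0.

S(n) = -4^n − 2·6^n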